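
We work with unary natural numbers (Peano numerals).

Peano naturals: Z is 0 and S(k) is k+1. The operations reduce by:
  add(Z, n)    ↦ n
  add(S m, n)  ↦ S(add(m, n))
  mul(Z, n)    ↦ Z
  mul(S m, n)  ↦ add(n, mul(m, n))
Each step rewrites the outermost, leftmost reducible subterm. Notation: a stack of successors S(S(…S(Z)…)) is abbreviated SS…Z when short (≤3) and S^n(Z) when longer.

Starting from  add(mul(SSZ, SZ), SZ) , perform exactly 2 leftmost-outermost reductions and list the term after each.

Answer: after 2 steps: add(S(add(Z, mul(SZ, SZ))), SZ)

Working:
  start: add(mul(SSZ, SZ), SZ)
  [1] add(add(SZ, mul(SZ, SZ)), SZ)
  [2] add(S(add(Z, mul(SZ, SZ))), SZ)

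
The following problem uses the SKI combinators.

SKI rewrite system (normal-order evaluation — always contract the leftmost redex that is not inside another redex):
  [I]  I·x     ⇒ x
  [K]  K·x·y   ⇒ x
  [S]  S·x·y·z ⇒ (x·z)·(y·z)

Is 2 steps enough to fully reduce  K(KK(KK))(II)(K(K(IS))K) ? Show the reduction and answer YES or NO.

Answer: NO — after 2 steps the term is K(K(K(IS))K), not yet normal

Derivation:
  start: K(KK(KK))(II)(K(K(IS))K)
  step 1: KK(KK)(K(K(IS))K)
  step 2: K(K(K(IS))K)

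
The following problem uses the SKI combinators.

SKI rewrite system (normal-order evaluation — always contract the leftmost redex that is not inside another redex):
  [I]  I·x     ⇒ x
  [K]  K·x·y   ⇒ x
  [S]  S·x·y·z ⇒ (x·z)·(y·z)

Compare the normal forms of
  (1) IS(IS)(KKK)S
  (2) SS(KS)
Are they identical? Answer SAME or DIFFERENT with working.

Answer: SAME — A ⇓ SS(KS), B ⇓ SS(KS)

Derivation:
Term A:
  start: IS(IS)(KKK)S
  →1  S(IS)(KKK)S
  →2  ISS(KKKS)
  →3  SS(KKKS)
  →4  SS(KS)

Term B:
  start: SS(KS)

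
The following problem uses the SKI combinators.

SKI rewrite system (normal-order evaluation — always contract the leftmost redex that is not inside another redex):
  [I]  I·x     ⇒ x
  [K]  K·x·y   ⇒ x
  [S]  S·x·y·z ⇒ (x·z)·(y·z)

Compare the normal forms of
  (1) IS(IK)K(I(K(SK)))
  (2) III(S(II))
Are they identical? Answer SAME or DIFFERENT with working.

Answer: DIFFERENT — A ⇓ K(SK), B ⇓ SI

Derivation:
Term A:
  start: IS(IK)K(I(K(SK)))
  [1] S(IK)K(I(K(SK)))
  [2] IK(I(K(SK)))(K(I(K(SK))))
  [3] K(I(K(SK)))(K(I(K(SK))))
  [4] I(K(SK))
  [5] K(SK)

Term B:
  start: III(S(II))
  [1] II(S(II))
  [2] I(S(II))
  [3] S(II)
  [4] SI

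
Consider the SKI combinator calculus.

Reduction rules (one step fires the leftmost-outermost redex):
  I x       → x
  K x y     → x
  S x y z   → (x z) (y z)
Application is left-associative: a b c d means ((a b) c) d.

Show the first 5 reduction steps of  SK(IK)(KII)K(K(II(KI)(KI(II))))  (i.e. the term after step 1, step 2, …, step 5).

Answer: after 5 steps: K(K(I(KI)(KI(II))))

Working:
  start: SK(IK)(KII)K(K(II(KI)(KI(II))))
  [1] K(KII)(IK(KII))K(K(II(KI)(KI(II))))
  [2] KIIK(K(II(KI)(KI(II))))
  [3] IK(K(II(KI)(KI(II))))
  [4] K(K(II(KI)(KI(II))))
  [5] K(K(I(KI)(KI(II))))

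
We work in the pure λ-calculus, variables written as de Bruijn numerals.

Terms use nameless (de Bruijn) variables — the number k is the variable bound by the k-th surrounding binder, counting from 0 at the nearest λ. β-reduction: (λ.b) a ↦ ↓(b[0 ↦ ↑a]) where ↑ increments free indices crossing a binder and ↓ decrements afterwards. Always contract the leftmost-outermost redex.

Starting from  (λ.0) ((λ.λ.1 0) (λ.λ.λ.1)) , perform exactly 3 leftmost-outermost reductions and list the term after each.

  start: (λ.0) ((λ.λ.1 0) (λ.λ.λ.1))
  [1] (λ.λ.1 0) (λ.λ.λ.1)
  [2] λ.(λ.λ.λ.1) 0
  [3] λ.λ.λ.1

Answer: after 3 steps: λ.λ.λ.1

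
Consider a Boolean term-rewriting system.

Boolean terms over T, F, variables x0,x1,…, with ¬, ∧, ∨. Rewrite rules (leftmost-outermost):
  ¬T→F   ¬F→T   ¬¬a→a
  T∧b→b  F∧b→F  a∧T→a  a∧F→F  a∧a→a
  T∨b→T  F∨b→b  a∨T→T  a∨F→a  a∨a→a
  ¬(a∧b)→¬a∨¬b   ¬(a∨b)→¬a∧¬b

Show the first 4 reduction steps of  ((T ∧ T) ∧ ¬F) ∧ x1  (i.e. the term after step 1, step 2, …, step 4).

Answer: after 4 steps: x1

Derivation:
  start: ((T ∧ T) ∧ ¬F) ∧ x1
  [1] (T ∧ ¬F) ∧ x1
  [2] ¬F ∧ x1
  [3] T ∧ x1
  [4] x1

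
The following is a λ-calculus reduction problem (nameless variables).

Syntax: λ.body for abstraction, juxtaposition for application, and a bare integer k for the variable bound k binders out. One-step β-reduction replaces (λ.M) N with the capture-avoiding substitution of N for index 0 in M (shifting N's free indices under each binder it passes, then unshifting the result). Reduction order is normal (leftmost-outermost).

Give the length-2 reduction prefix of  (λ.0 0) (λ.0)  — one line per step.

  start: (λ.0 0) (λ.0)
  →1  (λ.0) (λ.0)
  →2  λ.0

Answer: after 2 steps: λ.0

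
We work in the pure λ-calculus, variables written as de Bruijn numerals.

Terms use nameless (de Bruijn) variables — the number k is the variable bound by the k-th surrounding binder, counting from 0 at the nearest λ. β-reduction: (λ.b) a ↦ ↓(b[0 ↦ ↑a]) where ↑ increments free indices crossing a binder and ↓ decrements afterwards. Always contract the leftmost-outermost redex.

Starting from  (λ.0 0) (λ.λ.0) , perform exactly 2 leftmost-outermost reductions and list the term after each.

Answer: after 2 steps: λ.0

Working:
  start: (λ.0 0) (λ.λ.0)
  →1  (λ.λ.0) (λ.λ.0)
  →2  λ.0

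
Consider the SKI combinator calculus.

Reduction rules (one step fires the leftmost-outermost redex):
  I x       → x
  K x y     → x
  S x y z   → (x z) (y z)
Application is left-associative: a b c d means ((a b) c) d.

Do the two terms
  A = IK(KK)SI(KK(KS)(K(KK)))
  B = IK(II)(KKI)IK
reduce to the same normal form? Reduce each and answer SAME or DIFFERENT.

Term A:
  start: IK(KK)SI(KK(KS)(K(KK)))
  →1  K(KK)SI(KK(KS)(K(KK)))
  →2  KKI(KK(KS)(K(KK)))
  →3  K(KK(KS)(K(KK)))
  →4  K(K(K(KK)))

Term B:
  start: IK(II)(KKI)IK
  →1  K(II)(KKI)IK
  →2  IIIK
  →3  IIK
  →4  IK
  →5  K

Answer: DIFFERENT — A ⇓ K(K(K(KK))), B ⇓ K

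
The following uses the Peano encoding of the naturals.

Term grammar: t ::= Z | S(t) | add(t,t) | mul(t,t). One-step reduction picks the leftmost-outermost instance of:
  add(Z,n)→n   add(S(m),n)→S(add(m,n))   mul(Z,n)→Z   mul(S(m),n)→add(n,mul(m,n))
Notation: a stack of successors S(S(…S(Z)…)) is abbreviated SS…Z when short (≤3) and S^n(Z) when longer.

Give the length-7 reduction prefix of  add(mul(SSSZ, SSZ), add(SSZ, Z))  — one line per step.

  start: add(mul(SSSZ, SSZ), add(SSZ, Z))
  [1] add(add(SSZ, mul(SSZ, SSZ)), add(SSZ, Z))
  [2] add(S(add(SZ, mul(SSZ, SSZ))), add(SSZ, Z))
  [3] S(add(add(SZ, mul(SSZ, SSZ)), add(SSZ, Z)))
  [4] S(add(S(add(Z, mul(SSZ, SSZ))), add(SSZ, Z)))
  [5] S(S(add(add(Z, mul(SSZ, SSZ)), add(SSZ, Z))))
  [6] S(S(add(mul(SSZ, SSZ), add(SSZ, Z))))
  [7] S(S(add(add(SSZ, mul(SZ, SSZ)), add(SSZ, Z))))

Answer: after 7 steps: S(S(add(add(SSZ, mul(SZ, SSZ)), add(SSZ, Z))))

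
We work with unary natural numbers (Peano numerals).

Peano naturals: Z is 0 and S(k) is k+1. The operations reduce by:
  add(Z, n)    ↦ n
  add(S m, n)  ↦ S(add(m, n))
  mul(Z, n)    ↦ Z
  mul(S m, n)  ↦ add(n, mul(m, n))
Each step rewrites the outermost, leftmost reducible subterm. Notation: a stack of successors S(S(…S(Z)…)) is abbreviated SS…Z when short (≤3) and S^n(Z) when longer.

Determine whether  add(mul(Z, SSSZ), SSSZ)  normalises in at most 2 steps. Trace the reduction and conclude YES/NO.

  start: add(mul(Z, SSSZ), SSSZ)
  →1  add(Z, SSSZ)
  →2  SSSZ

Answer: YES — reaches normal form SSSZ in 2 ≤ 2 steps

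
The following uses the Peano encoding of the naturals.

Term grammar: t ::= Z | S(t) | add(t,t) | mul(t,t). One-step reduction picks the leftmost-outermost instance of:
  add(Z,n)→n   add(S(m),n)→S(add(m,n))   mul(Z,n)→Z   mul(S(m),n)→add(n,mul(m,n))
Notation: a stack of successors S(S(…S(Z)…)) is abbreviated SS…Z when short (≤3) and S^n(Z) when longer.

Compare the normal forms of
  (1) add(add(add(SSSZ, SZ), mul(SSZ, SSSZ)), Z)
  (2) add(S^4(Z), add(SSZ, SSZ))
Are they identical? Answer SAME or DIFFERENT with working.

Answer: DIFFERENT — A ⇓ S^10(Z), B ⇓ S^8(Z)

Working:
Term A:
  start: add(add(add(SSSZ, SZ), mul(SSZ, SSSZ)), Z)
  [1] add(add(S(add(SSZ, SZ)), mul(SSZ, SSSZ)), Z)
  [2] add(S(add(add(SSZ, SZ), mul(SSZ, SSSZ))), Z)
  [3] S(add(add(add(SSZ, SZ), mul(SSZ, SSSZ)), Z))
  [4] S(add(add(S(add(SZ, SZ)), mul(SSZ, SSSZ)), Z))
  [5] S(add(S(add(add(SZ, SZ), mul(SSZ, SSSZ))), Z))
  [6] S(S(add(add(add(SZ, SZ), mul(SSZ, SSSZ)), Z)))
  [7] S(S(add(add(S(add(Z, SZ)), mul(SSZ, SSSZ)), Z)))
  [8] S(S(add(S(add(add(Z, SZ), mul(SSZ, SSSZ))), Z)))
  [9] S(S(S(add(add(add(Z, SZ), mul(SSZ, SSSZ)), Z))))
  [10] S(S(S(add(add(SZ, mul(SSZ, SSSZ)), Z))))
  [11] S(S(S(add(S(add(Z, mul(SSZ, SSSZ))), Z))))
  [12] S(S(S(S(add(add(Z, mul(SSZ, SSSZ)), Z)))))
  [13] S(S(S(S(add(mul(SSZ, SSSZ), Z)))))
  [14] S(S(S(S(add(add(SSSZ, mul(SZ, SSSZ)), Z)))))
  [15] S(S(S(S(add(S(add(SSZ, mul(SZ, SSSZ))), Z)))))
  [16] S(S(S(S(S(add(add(SSZ, mul(SZ, SSSZ)), Z))))))
  [17] S(S(S(S(S(add(S(add(SZ, mul(SZ, SSSZ))), Z))))))
  [18] S(S(S(S(S(S(add(add(SZ, mul(SZ, SSSZ)), Z)))))))
  [19] S(S(S(S(S(S(add(S(add(Z, mul(SZ, SSSZ))), Z)))))))
  [20] S(S(S(S(S(S(S(add(add(Z, mul(SZ, SSSZ)), Z))))))))
  [21] S(S(S(S(S(S(S(add(mul(SZ, SSSZ), Z))))))))
  [22] S(S(S(S(S(S(S(add(add(SSSZ, mul(Z, SSSZ)), Z))))))))
  [23] S(S(S(S(S(S(S(add(S(add(SSZ, mul(Z, SSSZ))), Z))))))))
  [24] S(S(S(S(S(S(S(S(add(add(SSZ, mul(Z, SSSZ)), Z)))))))))
  [25] S(S(S(S(S(S(S(S(add(S(add(SZ, mul(Z, SSSZ))), Z)))))))))
  [26] S(S(S(S(S(S(S(S(S(add(add(SZ, mul(Z, SSSZ)), Z))))))))))
  [27] S(S(S(S(S(S(S(S(S(add(S(add(Z, mul(Z, SSSZ))), Z))))))))))
  [28] S(S(S(S(S(S(S(S(S(S(add(add(Z, mul(Z, SSSZ)), Z)))))))))))
  [29] S(S(S(S(S(S(S(S(S(S(add(mul(Z, SSSZ), Z)))))))))))
  [30] S(S(S(S(S(S(S(S(S(S(add(Z, Z)))))))))))
  [31] S^10(Z)

Term B:
  start: add(S^4(Z), add(SSZ, SSZ))
  [1] S(add(SSSZ, add(SSZ, SSZ)))
  [2] S(S(add(SSZ, add(SSZ, SSZ))))
  [3] S(S(S(add(SZ, add(SSZ, SSZ)))))
  [4] S(S(S(S(add(Z, add(SSZ, SSZ))))))
  [5] S(S(S(S(add(SSZ, SSZ)))))
  [6] S(S(S(S(S(add(SZ, SSZ))))))
  [7] S(S(S(S(S(S(add(Z, SSZ)))))))
  [8] S^8(Z)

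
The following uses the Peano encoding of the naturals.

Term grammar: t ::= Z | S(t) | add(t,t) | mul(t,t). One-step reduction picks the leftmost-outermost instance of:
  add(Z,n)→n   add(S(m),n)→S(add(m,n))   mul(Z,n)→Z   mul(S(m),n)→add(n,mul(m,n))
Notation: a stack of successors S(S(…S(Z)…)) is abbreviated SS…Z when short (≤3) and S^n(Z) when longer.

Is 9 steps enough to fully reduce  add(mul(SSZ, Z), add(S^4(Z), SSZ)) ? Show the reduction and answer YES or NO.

Answer: NO — after 9 steps the term is S(S(S(add(SZ, SSZ)))), not yet normal

Reduction:
  start: add(mul(SSZ, Z), add(S^4(Z), SSZ))
  [1] add(add(Z, mul(SZ, Z)), add(S^4(Z), SSZ))
  [2] add(mul(SZ, Z), add(S^4(Z), SSZ))
  [3] add(add(Z, mul(Z, Z)), add(S^4(Z), SSZ))
  [4] add(mul(Z, Z), add(S^4(Z), SSZ))
  [5] add(Z, add(S^4(Z), SSZ))
  [6] add(S^4(Z), SSZ)
  [7] S(add(SSSZ, SSZ))
  [8] S(S(add(SSZ, SSZ)))
  [9] S(S(S(add(SZ, SSZ))))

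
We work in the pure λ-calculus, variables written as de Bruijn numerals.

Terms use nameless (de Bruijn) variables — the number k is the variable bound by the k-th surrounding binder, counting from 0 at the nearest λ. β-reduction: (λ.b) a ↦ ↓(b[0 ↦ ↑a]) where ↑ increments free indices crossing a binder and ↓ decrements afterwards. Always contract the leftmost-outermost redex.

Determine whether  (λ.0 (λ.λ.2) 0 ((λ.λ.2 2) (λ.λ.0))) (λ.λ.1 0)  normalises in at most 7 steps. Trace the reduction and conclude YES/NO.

Answer: YES — reaches normal form λ.λ.1 0 in 5 ≤ 7 steps

Derivation:
  start: (λ.0 (λ.λ.2) 0 ((λ.λ.2 2) (λ.λ.0))) (λ.λ.1 0)
  →1  (λ.λ.1 0) (λ.λ.λ.λ.1 0) (λ.λ.1 0) ((λ.λ.(λ.λ.1 0) (λ.λ.1 0)) (λ.λ.0))
  →2  (λ.(λ.λ.λ.λ.1 0) 0) (λ.λ.1 0) ((λ.λ.(λ.λ.1 0) (λ.λ.1 0)) (λ.λ.0))
  →3  (λ.λ.λ.λ.1 0) (λ.λ.1 0) ((λ.λ.(λ.λ.1 0) (λ.λ.1 0)) (λ.λ.0))
  →4  (λ.λ.λ.1 0) ((λ.λ.(λ.λ.1 0) (λ.λ.1 0)) (λ.λ.0))
  →5  λ.λ.1 0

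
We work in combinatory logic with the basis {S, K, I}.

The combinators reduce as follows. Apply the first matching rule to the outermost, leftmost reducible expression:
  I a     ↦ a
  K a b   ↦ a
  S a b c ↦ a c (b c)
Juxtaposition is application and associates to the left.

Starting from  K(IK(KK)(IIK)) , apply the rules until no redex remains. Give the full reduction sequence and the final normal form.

Answer: normal form = K(KK)  (in 2 steps)

Reduction:
  start: K(IK(KK)(IIK))
  [1] K(K(KK)(IIK))
  [2] K(KK)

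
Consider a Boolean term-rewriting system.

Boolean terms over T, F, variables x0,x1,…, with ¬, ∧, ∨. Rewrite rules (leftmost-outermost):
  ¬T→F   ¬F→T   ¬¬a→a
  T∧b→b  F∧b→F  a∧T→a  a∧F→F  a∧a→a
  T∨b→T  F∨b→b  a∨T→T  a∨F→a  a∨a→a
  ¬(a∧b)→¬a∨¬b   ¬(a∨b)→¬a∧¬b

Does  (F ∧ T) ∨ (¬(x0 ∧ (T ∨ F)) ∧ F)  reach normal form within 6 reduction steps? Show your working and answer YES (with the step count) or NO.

Answer: YES — reaches normal form F in 3 ≤ 6 steps

Working:
  start: (F ∧ T) ∨ (¬(x0 ∧ (T ∨ F)) ∧ F)
  [1] F ∨ (¬(x0 ∧ (T ∨ F)) ∧ F)
  [2] ¬(x0 ∧ (T ∨ F)) ∧ F
  [3] F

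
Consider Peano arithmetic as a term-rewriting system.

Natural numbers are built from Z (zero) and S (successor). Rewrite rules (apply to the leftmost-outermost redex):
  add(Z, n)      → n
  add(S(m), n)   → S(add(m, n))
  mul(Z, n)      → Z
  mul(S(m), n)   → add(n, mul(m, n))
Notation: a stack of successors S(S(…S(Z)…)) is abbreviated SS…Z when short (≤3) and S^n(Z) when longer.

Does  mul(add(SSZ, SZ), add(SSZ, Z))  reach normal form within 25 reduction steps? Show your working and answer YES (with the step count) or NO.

Answer: YES — reaches normal form S^6(Z) in 25 ≤ 25 steps

Working:
  start: mul(add(SSZ, SZ), add(SSZ, Z))
  [1] mul(S(add(SZ, SZ)), add(SSZ, Z))
  [2] add(add(SSZ, Z), mul(add(SZ, SZ), add(SSZ, Z)))
  [3] add(S(add(SZ, Z)), mul(add(SZ, SZ), add(SSZ, Z)))
  [4] S(add(add(SZ, Z), mul(add(SZ, SZ), add(SSZ, Z))))
  [5] S(add(S(add(Z, Z)), mul(add(SZ, SZ), add(SSZ, Z))))
  [6] S(S(add(add(Z, Z), mul(add(SZ, SZ), add(SSZ, Z)))))
  [7] S(S(add(Z, mul(add(SZ, SZ), add(SSZ, Z)))))
  [8] S(S(mul(add(SZ, SZ), add(SSZ, Z))))
  [9] S(S(mul(S(add(Z, SZ)), add(SSZ, Z))))
  [10] S(S(add(add(SSZ, Z), mul(add(Z, SZ), add(SSZ, Z)))))
  [11] S(S(add(S(add(SZ, Z)), mul(add(Z, SZ), add(SSZ, Z)))))
  [12] S(S(S(add(add(SZ, Z), mul(add(Z, SZ), add(SSZ, Z))))))
  [13] S(S(S(add(S(add(Z, Z)), mul(add(Z, SZ), add(SSZ, Z))))))
  [14] S(S(S(S(add(add(Z, Z), mul(add(Z, SZ), add(SSZ, Z)))))))
  [15] S(S(S(S(add(Z, mul(add(Z, SZ), add(SSZ, Z)))))))
  [16] S(S(S(S(mul(add(Z, SZ), add(SSZ, Z))))))
  [17] S(S(S(S(mul(SZ, add(SSZ, Z))))))
  [18] S(S(S(S(add(add(SSZ, Z), mul(Z, add(SSZ, Z)))))))
  [19] S(S(S(S(add(S(add(SZ, Z)), mul(Z, add(SSZ, Z)))))))
  [20] S(S(S(S(S(add(add(SZ, Z), mul(Z, add(SSZ, Z))))))))
  [21] S(S(S(S(S(add(S(add(Z, Z)), mul(Z, add(SSZ, Z))))))))
  [22] S(S(S(S(S(S(add(add(Z, Z), mul(Z, add(SSZ, Z)))))))))
  [23] S(S(S(S(S(S(add(Z, mul(Z, add(SSZ, Z)))))))))
  [24] S(S(S(S(S(S(mul(Z, add(SSZ, Z))))))))
  [25] S^6(Z)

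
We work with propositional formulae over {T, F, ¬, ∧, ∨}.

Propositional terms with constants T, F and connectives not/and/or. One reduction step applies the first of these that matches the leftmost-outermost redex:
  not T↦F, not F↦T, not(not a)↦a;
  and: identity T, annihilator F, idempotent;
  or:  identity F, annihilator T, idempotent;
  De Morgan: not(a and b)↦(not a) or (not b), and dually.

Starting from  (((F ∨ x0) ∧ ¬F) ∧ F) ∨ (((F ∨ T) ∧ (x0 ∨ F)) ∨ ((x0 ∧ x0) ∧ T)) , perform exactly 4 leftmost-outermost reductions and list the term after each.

  start: (((F ∨ x0) ∧ ¬F) ∧ F) ∨ (((F ∨ T) ∧ (x0 ∨ F)) ∨ ((x0 ∧ x0) ∧ T))
  →1  F ∨ (((F ∨ T) ∧ (x0 ∨ F)) ∨ ((x0 ∧ x0) ∧ T))
  →2  ((F ∨ T) ∧ (x0 ∨ F)) ∨ ((x0 ∧ x0) ∧ T)
  →3  (T ∧ (x0 ∨ F)) ∨ ((x0 ∧ x0) ∧ T)
  →4  (x0 ∨ F) ∨ ((x0 ∧ x0) ∧ T)

Answer: after 4 steps: (x0 ∨ F) ∨ ((x0 ∧ x0) ∧ T)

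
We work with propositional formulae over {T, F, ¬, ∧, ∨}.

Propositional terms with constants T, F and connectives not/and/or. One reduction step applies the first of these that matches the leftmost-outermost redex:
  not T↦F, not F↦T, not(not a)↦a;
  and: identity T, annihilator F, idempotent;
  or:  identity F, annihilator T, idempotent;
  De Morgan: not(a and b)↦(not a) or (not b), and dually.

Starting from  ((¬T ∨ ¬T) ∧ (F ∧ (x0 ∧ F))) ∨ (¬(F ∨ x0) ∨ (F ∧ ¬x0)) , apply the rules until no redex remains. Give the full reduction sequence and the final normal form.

Answer: normal form = ¬x0  (in 9 steps)

Derivation:
  start: ((¬T ∨ ¬T) ∧ (F ∧ (x0 ∧ F))) ∨ (¬(F ∨ x0) ∨ (F ∧ ¬x0))
  →1  (¬T ∧ (F ∧ (x0 ∧ F))) ∨ (¬(F ∨ x0) ∨ (F ∧ ¬x0))
  →2  (F ∧ (F ∧ (x0 ∧ F))) ∨ (¬(F ∨ x0) ∨ (F ∧ ¬x0))
  →3  F ∨ (¬(F ∨ x0) ∨ (F ∧ ¬x0))
  →4  ¬(F ∨ x0) ∨ (F ∧ ¬x0)
  →5  (¬F ∧ ¬x0) ∨ (F ∧ ¬x0)
  →6  (T ∧ ¬x0) ∨ (F ∧ ¬x0)
  →7  ¬x0 ∨ (F ∧ ¬x0)
  →8  ¬x0 ∨ F
  →9  ¬x0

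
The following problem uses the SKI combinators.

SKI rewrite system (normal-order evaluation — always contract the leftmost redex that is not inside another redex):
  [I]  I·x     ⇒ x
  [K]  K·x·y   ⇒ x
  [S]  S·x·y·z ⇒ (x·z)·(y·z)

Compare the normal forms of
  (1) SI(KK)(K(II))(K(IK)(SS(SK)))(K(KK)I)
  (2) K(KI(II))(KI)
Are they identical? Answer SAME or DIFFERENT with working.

Answer: DIFFERENT — A ⇓ K(KK), B ⇓ I

Derivation:
Term A:
  start: SI(KK)(K(II))(K(IK)(SS(SK)))(K(KK)I)
  →1  I(K(II))(KK(K(II)))(K(IK)(SS(SK)))(K(KK)I)
  →2  K(II)(KK(K(II)))(K(IK)(SS(SK)))(K(KK)I)
  →3  II(K(IK)(SS(SK)))(K(KK)I)
  →4  I(K(IK)(SS(SK)))(K(KK)I)
  →5  K(IK)(SS(SK))(K(KK)I)
  →6  IK(K(KK)I)
  →7  K(K(KK)I)
  →8  K(KK)

Term B:
  start: K(KI(II))(KI)
  →1  KI(II)
  →2  I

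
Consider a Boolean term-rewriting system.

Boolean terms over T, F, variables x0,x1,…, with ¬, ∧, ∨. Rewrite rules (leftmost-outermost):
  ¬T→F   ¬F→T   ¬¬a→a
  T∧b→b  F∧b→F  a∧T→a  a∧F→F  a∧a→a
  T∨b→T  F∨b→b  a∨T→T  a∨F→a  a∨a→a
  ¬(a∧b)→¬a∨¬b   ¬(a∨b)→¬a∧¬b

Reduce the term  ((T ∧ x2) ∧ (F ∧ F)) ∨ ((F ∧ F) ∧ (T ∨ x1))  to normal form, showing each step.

Answer: normal form = F  (in 6 steps)

Derivation:
  start: ((T ∧ x2) ∧ (F ∧ F)) ∨ ((F ∧ F) ∧ (T ∨ x1))
  step 1: (x2 ∧ (F ∧ F)) ∨ ((F ∧ F) ∧ (T ∨ x1))
  step 2: (x2 ∧ F) ∨ ((F ∧ F) ∧ (T ∨ x1))
  step 3: F ∨ ((F ∧ F) ∧ (T ∨ x1))
  step 4: (F ∧ F) ∧ (T ∨ x1)
  step 5: F ∧ (T ∨ x1)
  step 6: F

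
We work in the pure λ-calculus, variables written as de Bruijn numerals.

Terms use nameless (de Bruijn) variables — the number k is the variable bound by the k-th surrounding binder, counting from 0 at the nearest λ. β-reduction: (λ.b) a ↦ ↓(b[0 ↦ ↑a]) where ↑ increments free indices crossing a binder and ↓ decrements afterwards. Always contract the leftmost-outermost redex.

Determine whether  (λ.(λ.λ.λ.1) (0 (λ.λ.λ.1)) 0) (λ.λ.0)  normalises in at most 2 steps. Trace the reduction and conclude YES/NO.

Answer: NO — after 2 steps the term is (λ.λ.1) (λ.λ.0), not yet normal

Derivation:
  start: (λ.(λ.λ.λ.1) (0 (λ.λ.λ.1)) 0) (λ.λ.0)
  →1  (λ.λ.λ.1) ((λ.λ.0) (λ.λ.λ.1)) (λ.λ.0)
  →2  (λ.λ.1) (λ.λ.0)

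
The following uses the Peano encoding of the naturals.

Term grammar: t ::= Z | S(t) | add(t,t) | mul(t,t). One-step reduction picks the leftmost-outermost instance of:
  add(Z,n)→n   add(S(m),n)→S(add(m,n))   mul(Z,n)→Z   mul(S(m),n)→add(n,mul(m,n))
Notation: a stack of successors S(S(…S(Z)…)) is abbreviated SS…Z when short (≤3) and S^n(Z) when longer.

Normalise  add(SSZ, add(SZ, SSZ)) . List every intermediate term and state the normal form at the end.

Answer: normal form = S^5(Z)  (in 5 steps)

Working:
  start: add(SSZ, add(SZ, SSZ))
  [1] S(add(SZ, add(SZ, SSZ)))
  [2] S(S(add(Z, add(SZ, SSZ))))
  [3] S(S(add(SZ, SSZ)))
  [4] S(S(S(add(Z, SSZ))))
  [5] S^5(Z)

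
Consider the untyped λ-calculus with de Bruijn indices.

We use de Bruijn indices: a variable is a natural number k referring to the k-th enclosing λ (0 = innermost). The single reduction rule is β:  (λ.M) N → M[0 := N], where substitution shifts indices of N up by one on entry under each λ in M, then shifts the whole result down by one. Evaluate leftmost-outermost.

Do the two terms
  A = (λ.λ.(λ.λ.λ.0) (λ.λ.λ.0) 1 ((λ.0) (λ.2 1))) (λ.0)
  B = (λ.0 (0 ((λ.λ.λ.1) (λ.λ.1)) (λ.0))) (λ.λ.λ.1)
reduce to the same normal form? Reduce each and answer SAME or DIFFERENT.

Answer: SAME — A ⇓ λ.λ.1, B ⇓ λ.λ.1

Derivation:
Term A:
  start: (λ.λ.(λ.λ.λ.0) (λ.λ.λ.0) 1 ((λ.0) (λ.2 1))) (λ.0)
  [1] λ.(λ.λ.λ.0) (λ.λ.λ.0) (λ.0) ((λ.0) (λ.(λ.0) 1))
  [2] λ.(λ.λ.0) (λ.0) ((λ.0) (λ.(λ.0) 1))
  [3] λ.(λ.0) ((λ.0) (λ.(λ.0) 1))
  [4] λ.(λ.0) (λ.(λ.0) 1)
  [5] λ.λ.(λ.0) 1
  [6] λ.λ.1

Term B:
  start: (λ.0 (0 ((λ.λ.λ.1) (λ.λ.1)) (λ.0))) (λ.λ.λ.1)
  [1] (λ.λ.λ.1) ((λ.λ.λ.1) ((λ.λ.λ.1) (λ.λ.1)) (λ.0))
  [2] λ.λ.1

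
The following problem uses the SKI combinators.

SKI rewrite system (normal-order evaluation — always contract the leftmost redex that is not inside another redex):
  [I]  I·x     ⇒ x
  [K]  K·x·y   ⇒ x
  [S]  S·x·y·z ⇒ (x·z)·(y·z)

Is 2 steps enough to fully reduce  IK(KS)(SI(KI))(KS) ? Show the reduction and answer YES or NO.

Answer: NO — after 2 steps the term is KS(KS), not yet normal

Derivation:
  start: IK(KS)(SI(KI))(KS)
  step 1: K(KS)(SI(KI))(KS)
  step 2: KS(KS)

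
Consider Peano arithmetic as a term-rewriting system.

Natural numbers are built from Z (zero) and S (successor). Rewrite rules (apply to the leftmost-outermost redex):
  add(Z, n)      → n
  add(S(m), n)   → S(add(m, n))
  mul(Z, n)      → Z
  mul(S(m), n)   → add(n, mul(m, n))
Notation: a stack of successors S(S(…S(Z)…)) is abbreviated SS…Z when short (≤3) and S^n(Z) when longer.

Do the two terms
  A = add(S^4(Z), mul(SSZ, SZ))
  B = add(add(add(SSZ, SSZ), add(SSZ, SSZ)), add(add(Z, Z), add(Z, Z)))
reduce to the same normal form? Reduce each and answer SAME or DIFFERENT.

Answer: DIFFERENT — A ⇓ S^6(Z), B ⇓ S^8(Z)

Reduction:
Term A:
  start: add(S^4(Z), mul(SSZ, SZ))
  [1] S(add(SSSZ, mul(SSZ, SZ)))
  [2] S(S(add(SSZ, mul(SSZ, SZ))))
  [3] S(S(S(add(SZ, mul(SSZ, SZ)))))
  [4] S(S(S(S(add(Z, mul(SSZ, SZ))))))
  [5] S(S(S(S(mul(SSZ, SZ)))))
  [6] S(S(S(S(add(SZ, mul(SZ, SZ))))))
  [7] S(S(S(S(S(add(Z, mul(SZ, SZ)))))))
  [8] S(S(S(S(S(mul(SZ, SZ))))))
  [9] S(S(S(S(S(add(SZ, mul(Z, SZ)))))))
  [10] S(S(S(S(S(S(add(Z, mul(Z, SZ))))))))
  [11] S(S(S(S(S(S(mul(Z, SZ)))))))
  [12] S^6(Z)

Term B:
  start: add(add(add(SSZ, SSZ), add(SSZ, SSZ)), add(add(Z, Z), add(Z, Z)))
  [1] add(add(S(add(SZ, SSZ)), add(SSZ, SSZ)), add(add(Z, Z), add(Z, Z)))
  [2] add(S(add(add(SZ, SSZ), add(SSZ, SSZ))), add(add(Z, Z), add(Z, Z)))
  [3] S(add(add(add(SZ, SSZ), add(SSZ, SSZ)), add(add(Z, Z), add(Z, Z))))
  [4] S(add(add(S(add(Z, SSZ)), add(SSZ, SSZ)), add(add(Z, Z), add(Z, Z))))
  [5] S(add(S(add(add(Z, SSZ), add(SSZ, SSZ))), add(add(Z, Z), add(Z, Z))))
  [6] S(S(add(add(add(Z, SSZ), add(SSZ, SSZ)), add(add(Z, Z), add(Z, Z)))))
  [7] S(S(add(add(SSZ, add(SSZ, SSZ)), add(add(Z, Z), add(Z, Z)))))
  [8] S(S(add(S(add(SZ, add(SSZ, SSZ))), add(add(Z, Z), add(Z, Z)))))
  [9] S(S(S(add(add(SZ, add(SSZ, SSZ)), add(add(Z, Z), add(Z, Z))))))
  [10] S(S(S(add(S(add(Z, add(SSZ, SSZ))), add(add(Z, Z), add(Z, Z))))))
  [11] S(S(S(S(add(add(Z, add(SSZ, SSZ)), add(add(Z, Z), add(Z, Z)))))))
  [12] S(S(S(S(add(add(SSZ, SSZ), add(add(Z, Z), add(Z, Z)))))))
  [13] S(S(S(S(add(S(add(SZ, SSZ)), add(add(Z, Z), add(Z, Z)))))))
  [14] S(S(S(S(S(add(add(SZ, SSZ), add(add(Z, Z), add(Z, Z))))))))
  [15] S(S(S(S(S(add(S(add(Z, SSZ)), add(add(Z, Z), add(Z, Z))))))))
  [16] S(S(S(S(S(S(add(add(Z, SSZ), add(add(Z, Z), add(Z, Z)))))))))
  [17] S(S(S(S(S(S(add(SSZ, add(add(Z, Z), add(Z, Z)))))))))
  [18] S(S(S(S(S(S(S(add(SZ, add(add(Z, Z), add(Z, Z))))))))))
  [19] S(S(S(S(S(S(S(S(add(Z, add(add(Z, Z), add(Z, Z)))))))))))
  [20] S(S(S(S(S(S(S(S(add(add(Z, Z), add(Z, Z))))))))))
  [21] S(S(S(S(S(S(S(S(add(Z, add(Z, Z))))))))))
  [22] S(S(S(S(S(S(S(S(add(Z, Z)))))))))
  [23] S^8(Z)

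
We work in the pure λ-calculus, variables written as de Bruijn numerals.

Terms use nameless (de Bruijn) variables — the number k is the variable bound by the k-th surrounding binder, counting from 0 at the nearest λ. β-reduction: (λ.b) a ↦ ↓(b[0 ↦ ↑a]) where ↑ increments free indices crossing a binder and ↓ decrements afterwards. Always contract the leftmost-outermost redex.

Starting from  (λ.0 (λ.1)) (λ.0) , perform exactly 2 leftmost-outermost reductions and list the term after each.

  start: (λ.0 (λ.1)) (λ.0)
  →1  (λ.0) (λ.λ.0)
  →2  λ.λ.0

Answer: after 2 steps: λ.λ.0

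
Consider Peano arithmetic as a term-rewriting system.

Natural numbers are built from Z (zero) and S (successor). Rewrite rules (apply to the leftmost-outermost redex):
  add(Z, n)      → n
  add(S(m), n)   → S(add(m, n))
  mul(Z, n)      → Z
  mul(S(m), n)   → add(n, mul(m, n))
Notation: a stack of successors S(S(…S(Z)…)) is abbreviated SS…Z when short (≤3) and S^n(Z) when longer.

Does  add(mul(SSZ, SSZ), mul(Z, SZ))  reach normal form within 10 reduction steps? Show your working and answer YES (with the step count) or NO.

Answer: NO — after 10 steps the term is S(S(S(add(S(add(Z, mul(Z, SSZ))), mul(Z, SZ))))), not yet normal

Working:
  start: add(mul(SSZ, SSZ), mul(Z, SZ))
  [1] add(add(SSZ, mul(SZ, SSZ)), mul(Z, SZ))
  [2] add(S(add(SZ, mul(SZ, SSZ))), mul(Z, SZ))
  [3] S(add(add(SZ, mul(SZ, SSZ)), mul(Z, SZ)))
  [4] S(add(S(add(Z, mul(SZ, SSZ))), mul(Z, SZ)))
  [5] S(S(add(add(Z, mul(SZ, SSZ)), mul(Z, SZ))))
  [6] S(S(add(mul(SZ, SSZ), mul(Z, SZ))))
  [7] S(S(add(add(SSZ, mul(Z, SSZ)), mul(Z, SZ))))
  [8] S(S(add(S(add(SZ, mul(Z, SSZ))), mul(Z, SZ))))
  [9] S(S(S(add(add(SZ, mul(Z, SSZ)), mul(Z, SZ)))))
  [10] S(S(S(add(S(add(Z, mul(Z, SSZ))), mul(Z, SZ)))))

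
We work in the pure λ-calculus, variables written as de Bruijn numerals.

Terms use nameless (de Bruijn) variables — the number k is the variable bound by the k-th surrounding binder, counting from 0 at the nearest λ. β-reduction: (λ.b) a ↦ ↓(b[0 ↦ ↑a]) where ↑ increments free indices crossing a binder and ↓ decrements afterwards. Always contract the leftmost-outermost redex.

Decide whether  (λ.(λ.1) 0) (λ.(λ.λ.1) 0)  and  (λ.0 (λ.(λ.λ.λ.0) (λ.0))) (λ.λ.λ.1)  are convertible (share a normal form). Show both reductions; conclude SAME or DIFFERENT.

Term A:
  start: (λ.(λ.1) 0) (λ.(λ.λ.1) 0)
  [1] (λ.λ.(λ.λ.1) 0) (λ.(λ.λ.1) 0)
  [2] λ.(λ.λ.1) 0
  [3] λ.λ.1

Term B:
  start: (λ.0 (λ.(λ.λ.λ.0) (λ.0))) (λ.λ.λ.1)
  [1] (λ.λ.λ.1) (λ.(λ.λ.λ.0) (λ.0))
  [2] λ.λ.1

Answer: SAME — A ⇓ λ.λ.1, B ⇓ λ.λ.1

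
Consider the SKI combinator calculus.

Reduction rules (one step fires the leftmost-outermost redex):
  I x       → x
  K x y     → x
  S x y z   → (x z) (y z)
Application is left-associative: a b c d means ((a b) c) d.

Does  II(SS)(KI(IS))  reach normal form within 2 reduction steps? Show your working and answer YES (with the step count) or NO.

Answer: NO — after 2 steps the term is SS(KI(IS)), not yet normal

Derivation:
  start: II(SS)(KI(IS))
  →1  I(SS)(KI(IS))
  →2  SS(KI(IS))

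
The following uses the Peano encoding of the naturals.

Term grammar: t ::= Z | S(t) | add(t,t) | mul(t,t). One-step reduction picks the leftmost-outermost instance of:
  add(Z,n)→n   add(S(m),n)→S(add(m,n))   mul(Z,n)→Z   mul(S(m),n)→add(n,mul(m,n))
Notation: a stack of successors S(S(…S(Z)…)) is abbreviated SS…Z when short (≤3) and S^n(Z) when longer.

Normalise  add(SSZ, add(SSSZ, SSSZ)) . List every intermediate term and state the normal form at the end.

  start: add(SSZ, add(SSSZ, SSSZ))
  →1  S(add(SZ, add(SSSZ, SSSZ)))
  →2  S(S(add(Z, add(SSSZ, SSSZ))))
  →3  S(S(add(SSSZ, SSSZ)))
  →4  S(S(S(add(SSZ, SSSZ))))
  →5  S(S(S(S(add(SZ, SSSZ)))))
  →6  S(S(S(S(S(add(Z, SSSZ))))))
  →7  S^8(Z)

Answer: normal form = S^8(Z)  (in 7 steps)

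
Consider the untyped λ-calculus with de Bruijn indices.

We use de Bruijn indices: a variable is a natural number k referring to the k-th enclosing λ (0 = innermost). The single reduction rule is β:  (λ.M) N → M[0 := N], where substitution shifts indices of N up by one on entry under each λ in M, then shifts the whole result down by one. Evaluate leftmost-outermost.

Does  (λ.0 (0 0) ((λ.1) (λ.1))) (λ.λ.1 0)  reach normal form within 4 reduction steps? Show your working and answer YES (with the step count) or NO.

  start: (λ.0 (0 0) ((λ.1) (λ.1))) (λ.λ.1 0)
  step 1: (λ.λ.1 0) ((λ.λ.1 0) (λ.λ.1 0)) ((λ.λ.λ.1 0) (λ.λ.λ.1 0))
  step 2: (λ.(λ.λ.1 0) (λ.λ.1 0) 0) ((λ.λ.λ.1 0) (λ.λ.λ.1 0))
  step 3: (λ.λ.1 0) (λ.λ.1 0) ((λ.λ.λ.1 0) (λ.λ.λ.1 0))
  step 4: (λ.(λ.λ.1 0) 0) ((λ.λ.λ.1 0) (λ.λ.λ.1 0))

Answer: NO — after 4 steps the term is (λ.(λ.λ.1 0) 0) ((λ.λ.λ.1 0) (λ.λ.λ.1 0)), not yet normal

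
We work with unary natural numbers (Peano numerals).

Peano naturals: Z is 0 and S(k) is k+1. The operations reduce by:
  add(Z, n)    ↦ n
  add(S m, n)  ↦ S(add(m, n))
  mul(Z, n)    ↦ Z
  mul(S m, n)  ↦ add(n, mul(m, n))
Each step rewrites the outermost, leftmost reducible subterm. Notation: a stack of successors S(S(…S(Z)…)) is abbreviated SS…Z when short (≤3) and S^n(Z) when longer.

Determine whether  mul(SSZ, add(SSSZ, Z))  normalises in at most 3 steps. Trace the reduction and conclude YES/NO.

  start: mul(SSZ, add(SSSZ, Z))
  [1] add(add(SSSZ, Z), mul(SZ, add(SSSZ, Z)))
  [2] add(S(add(SSZ, Z)), mul(SZ, add(SSSZ, Z)))
  [3] S(add(add(SSZ, Z), mul(SZ, add(SSSZ, Z))))

Answer: NO — after 3 steps the term is S(add(add(SSZ, Z), mul(SZ, add(SSSZ, Z)))), not yet normal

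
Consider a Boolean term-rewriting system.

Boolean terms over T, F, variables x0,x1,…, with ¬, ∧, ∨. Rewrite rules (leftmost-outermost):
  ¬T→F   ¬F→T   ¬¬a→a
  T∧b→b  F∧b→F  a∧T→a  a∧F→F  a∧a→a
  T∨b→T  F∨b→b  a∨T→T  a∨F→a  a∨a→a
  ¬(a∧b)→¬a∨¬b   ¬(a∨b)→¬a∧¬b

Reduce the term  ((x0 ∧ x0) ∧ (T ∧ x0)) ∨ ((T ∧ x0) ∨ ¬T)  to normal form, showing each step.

Answer: normal form = x0  (in 7 steps)

Reduction:
  start: ((x0 ∧ x0) ∧ (T ∧ x0)) ∨ ((T ∧ x0) ∨ ¬T)
  [1] (x0 ∧ (T ∧ x0)) ∨ ((T ∧ x0) ∨ ¬T)
  [2] (x0 ∧ x0) ∨ ((T ∧ x0) ∨ ¬T)
  [3] x0 ∨ ((T ∧ x0) ∨ ¬T)
  [4] x0 ∨ (x0 ∨ ¬T)
  [5] x0 ∨ (x0 ∨ F)
  [6] x0 ∨ x0
  [7] x0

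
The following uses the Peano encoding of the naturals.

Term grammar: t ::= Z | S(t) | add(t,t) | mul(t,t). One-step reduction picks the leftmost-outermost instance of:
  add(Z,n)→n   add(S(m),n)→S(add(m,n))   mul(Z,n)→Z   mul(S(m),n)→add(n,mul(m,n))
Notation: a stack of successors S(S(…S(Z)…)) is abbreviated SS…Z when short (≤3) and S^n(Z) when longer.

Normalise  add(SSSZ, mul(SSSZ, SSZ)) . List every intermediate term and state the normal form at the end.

Answer: normal form = S^9(Z)  (in 17 steps)

Derivation:
  start: add(SSSZ, mul(SSSZ, SSZ))
  →1  S(add(SSZ, mul(SSSZ, SSZ)))
  →2  S(S(add(SZ, mul(SSSZ, SSZ))))
  →3  S(S(S(add(Z, mul(SSSZ, SSZ)))))
  →4  S(S(S(mul(SSSZ, SSZ))))
  →5  S(S(S(add(SSZ, mul(SSZ, SSZ)))))
  →6  S(S(S(S(add(SZ, mul(SSZ, SSZ))))))
  →7  S(S(S(S(S(add(Z, mul(SSZ, SSZ)))))))
  →8  S(S(S(S(S(mul(SSZ, SSZ))))))
  →9  S(S(S(S(S(add(SSZ, mul(SZ, SSZ)))))))
  →10  S(S(S(S(S(S(add(SZ, mul(SZ, SSZ))))))))
  →11  S(S(S(S(S(S(S(add(Z, mul(SZ, SSZ)))))))))
  →12  S(S(S(S(S(S(S(mul(SZ, SSZ))))))))
  →13  S(S(S(S(S(S(S(add(SSZ, mul(Z, SSZ)))))))))
  →14  S(S(S(S(S(S(S(S(add(SZ, mul(Z, SSZ))))))))))
  →15  S(S(S(S(S(S(S(S(S(add(Z, mul(Z, SSZ)))))))))))
  →16  S(S(S(S(S(S(S(S(S(mul(Z, SSZ))))))))))
  →17  S^9(Z)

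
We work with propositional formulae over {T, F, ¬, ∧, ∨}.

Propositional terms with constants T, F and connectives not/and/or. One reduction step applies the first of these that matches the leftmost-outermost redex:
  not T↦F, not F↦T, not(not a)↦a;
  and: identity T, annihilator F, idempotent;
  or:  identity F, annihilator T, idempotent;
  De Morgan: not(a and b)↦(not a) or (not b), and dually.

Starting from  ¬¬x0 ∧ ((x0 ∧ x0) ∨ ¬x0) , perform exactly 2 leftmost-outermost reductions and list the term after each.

Answer: after 2 steps: x0 ∧ (x0 ∨ ¬x0)

Reduction:
  start: ¬¬x0 ∧ ((x0 ∧ x0) ∨ ¬x0)
  →1  x0 ∧ ((x0 ∧ x0) ∨ ¬x0)
  →2  x0 ∧ (x0 ∨ ¬x0)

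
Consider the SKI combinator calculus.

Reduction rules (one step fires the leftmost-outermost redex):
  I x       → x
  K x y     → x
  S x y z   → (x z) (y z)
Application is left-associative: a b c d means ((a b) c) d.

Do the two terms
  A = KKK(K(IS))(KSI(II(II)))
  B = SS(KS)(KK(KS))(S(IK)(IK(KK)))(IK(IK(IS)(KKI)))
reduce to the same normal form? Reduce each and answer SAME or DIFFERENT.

Term A:
  start: KKK(K(IS))(KSI(II(II)))
  [1] K(K(IS))(KSI(II(II)))
  [2] K(IS)
  [3] KS

Term B:
  start: SS(KS)(KK(KS))(S(IK)(IK(KK)))(IK(IK(IS)(KKI)))
  [1] S(KK(KS))(KS(KK(KS)))(S(IK)(IK(KK)))(IK(IK(IS)(KKI)))
  [2] KK(KS)(S(IK)(IK(KK)))(KS(KK(KS))(S(IK)(IK(KK))))(IK(IK(IS)(KKI)))
  [3] K(S(IK)(IK(KK)))(KS(KK(KS))(S(IK)(IK(KK))))(IK(IK(IS)(KKI)))
  [4] S(IK)(IK(KK))(IK(IK(IS)(KKI)))
  [5] IK(IK(IK(IS)(KKI)))(IK(KK)(IK(IK(IS)(KKI))))
  [6] K(IK(IK(IS)(KKI)))(IK(KK)(IK(IK(IS)(KKI))))
  [7] IK(IK(IS)(KKI))
  [8] K(IK(IS)(KKI))
  [9] K(K(IS)(KKI))
  [10] K(IS)
  [11] KS

Answer: SAME — A ⇓ KS, B ⇓ KS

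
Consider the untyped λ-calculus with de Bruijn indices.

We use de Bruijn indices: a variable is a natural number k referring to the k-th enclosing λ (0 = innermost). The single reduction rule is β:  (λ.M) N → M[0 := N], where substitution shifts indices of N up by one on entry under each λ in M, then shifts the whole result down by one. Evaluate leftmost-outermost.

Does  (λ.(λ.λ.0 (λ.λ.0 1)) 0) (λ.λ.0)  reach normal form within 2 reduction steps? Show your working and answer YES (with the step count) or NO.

Answer: YES — reaches normal form λ.0 (λ.λ.0 1) in 2 ≤ 2 steps

Working:
  start: (λ.(λ.λ.0 (λ.λ.0 1)) 0) (λ.λ.0)
  step 1: (λ.λ.0 (λ.λ.0 1)) (λ.λ.0)
  step 2: λ.0 (λ.λ.0 1)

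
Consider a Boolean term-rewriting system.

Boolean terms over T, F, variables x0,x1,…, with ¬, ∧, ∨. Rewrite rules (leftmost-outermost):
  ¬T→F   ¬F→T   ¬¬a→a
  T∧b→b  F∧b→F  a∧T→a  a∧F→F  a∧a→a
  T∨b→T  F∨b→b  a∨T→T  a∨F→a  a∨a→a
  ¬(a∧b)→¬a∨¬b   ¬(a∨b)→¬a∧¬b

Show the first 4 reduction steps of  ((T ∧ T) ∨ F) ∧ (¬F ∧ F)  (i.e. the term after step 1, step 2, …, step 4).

Answer: after 4 steps: F

Derivation:
  start: ((T ∧ T) ∨ F) ∧ (¬F ∧ F)
  →1  (T ∧ T) ∧ (¬F ∧ F)
  →2  T ∧ (¬F ∧ F)
  →3  ¬F ∧ F
  →4  F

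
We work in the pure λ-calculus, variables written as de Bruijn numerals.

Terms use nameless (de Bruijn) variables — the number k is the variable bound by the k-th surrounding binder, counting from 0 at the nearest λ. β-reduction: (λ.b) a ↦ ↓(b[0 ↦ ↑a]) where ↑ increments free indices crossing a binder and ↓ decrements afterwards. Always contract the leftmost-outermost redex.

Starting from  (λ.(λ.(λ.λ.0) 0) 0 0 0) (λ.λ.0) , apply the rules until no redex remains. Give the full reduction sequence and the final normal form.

  start: (λ.(λ.(λ.λ.0) 0) 0 0 0) (λ.λ.0)
  step 1: (λ.(λ.λ.0) 0) (λ.λ.0) (λ.λ.0) (λ.λ.0)
  step 2: (λ.λ.0) (λ.λ.0) (λ.λ.0) (λ.λ.0)
  step 3: (λ.0) (λ.λ.0) (λ.λ.0)
  step 4: (λ.λ.0) (λ.λ.0)
  step 5: λ.0

Answer: normal form = λ.0  (in 5 steps)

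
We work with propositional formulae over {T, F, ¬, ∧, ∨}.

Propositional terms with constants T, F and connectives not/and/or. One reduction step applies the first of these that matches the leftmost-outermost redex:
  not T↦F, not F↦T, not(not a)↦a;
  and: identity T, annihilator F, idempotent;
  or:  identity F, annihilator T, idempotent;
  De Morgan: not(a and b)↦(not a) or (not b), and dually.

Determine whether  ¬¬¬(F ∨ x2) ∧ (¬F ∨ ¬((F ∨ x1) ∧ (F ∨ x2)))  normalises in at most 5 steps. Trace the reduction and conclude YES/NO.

  start: ¬¬¬(F ∨ x2) ∧ (¬F ∨ ¬((F ∨ x1) ∧ (F ∨ x2)))
  [1] ¬(F ∨ x2) ∧ (¬F ∨ ¬((F ∨ x1) ∧ (F ∨ x2)))
  [2] (¬F ∧ ¬x2) ∧ (¬F ∨ ¬((F ∨ x1) ∧ (F ∨ x2)))
  [3] (T ∧ ¬x2) ∧ (¬F ∨ ¬((F ∨ x1) ∧ (F ∨ x2)))
  [4] ¬x2 ∧ (¬F ∨ ¬((F ∨ x1) ∧ (F ∨ x2)))
  [5] ¬x2 ∧ (T ∨ ¬((F ∨ x1) ∧ (F ∨ x2)))

Answer: NO — after 5 steps the term is ¬x2 ∧ (T ∨ ¬((F ∨ x1) ∧ (F ∨ x2))), not yet normal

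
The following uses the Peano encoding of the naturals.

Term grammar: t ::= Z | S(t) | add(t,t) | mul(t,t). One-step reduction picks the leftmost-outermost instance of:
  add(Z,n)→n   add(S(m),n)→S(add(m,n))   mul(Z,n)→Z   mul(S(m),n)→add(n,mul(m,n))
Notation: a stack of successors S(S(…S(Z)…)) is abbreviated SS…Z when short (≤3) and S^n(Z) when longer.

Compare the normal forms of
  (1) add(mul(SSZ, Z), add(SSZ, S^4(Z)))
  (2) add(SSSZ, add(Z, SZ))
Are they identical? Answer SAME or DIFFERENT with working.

Answer: DIFFERENT — A ⇓ S^6(Z), B ⇓ S^4(Z)

Derivation:
Term A:
  start: add(mul(SSZ, Z), add(SSZ, S^4(Z)))
  [1] add(add(Z, mul(SZ, Z)), add(SSZ, S^4(Z)))
  [2] add(mul(SZ, Z), add(SSZ, S^4(Z)))
  [3] add(add(Z, mul(Z, Z)), add(SSZ, S^4(Z)))
  [4] add(mul(Z, Z), add(SSZ, S^4(Z)))
  [5] add(Z, add(SSZ, S^4(Z)))
  [6] add(SSZ, S^4(Z))
  [7] S(add(SZ, S^4(Z)))
  [8] S(S(add(Z, S^4(Z))))
  [9] S^6(Z)

Term B:
  start: add(SSSZ, add(Z, SZ))
  [1] S(add(SSZ, add(Z, SZ)))
  [2] S(S(add(SZ, add(Z, SZ))))
  [3] S(S(S(add(Z, add(Z, SZ)))))
  [4] S(S(S(add(Z, SZ))))
  [5] S^4(Z)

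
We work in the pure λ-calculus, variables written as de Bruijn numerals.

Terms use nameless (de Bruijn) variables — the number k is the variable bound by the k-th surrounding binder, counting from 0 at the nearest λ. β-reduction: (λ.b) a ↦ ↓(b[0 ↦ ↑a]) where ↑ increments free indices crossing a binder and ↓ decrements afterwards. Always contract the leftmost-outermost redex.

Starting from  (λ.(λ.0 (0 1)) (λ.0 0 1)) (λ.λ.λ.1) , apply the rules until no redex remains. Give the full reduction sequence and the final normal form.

  start: (λ.(λ.0 (0 1)) (λ.0 0 1)) (λ.λ.λ.1)
  →1  (λ.0 (0 (λ.λ.λ.1))) (λ.0 0 (λ.λ.λ.1))
  →2  (λ.0 0 (λ.λ.λ.1)) ((λ.0 0 (λ.λ.λ.1)) (λ.λ.λ.1))
  →3  (λ.0 0 (λ.λ.λ.1)) (λ.λ.λ.1) ((λ.0 0 (λ.λ.λ.1)) (λ.λ.λ.1)) (λ.λ.λ.1)
  →4  (λ.λ.λ.1) (λ.λ.λ.1) (λ.λ.λ.1) ((λ.0 0 (λ.λ.λ.1)) (λ.λ.λ.1)) (λ.λ.λ.1)
  →5  (λ.λ.1) (λ.λ.λ.1) ((λ.0 0 (λ.λ.λ.1)) (λ.λ.λ.1)) (λ.λ.λ.1)
  →6  (λ.λ.λ.λ.1) ((λ.0 0 (λ.λ.λ.1)) (λ.λ.λ.1)) (λ.λ.λ.1)
  →7  (λ.λ.λ.1) (λ.λ.λ.1)
  →8  λ.λ.1

Answer: normal form = λ.λ.1  (in 8 steps)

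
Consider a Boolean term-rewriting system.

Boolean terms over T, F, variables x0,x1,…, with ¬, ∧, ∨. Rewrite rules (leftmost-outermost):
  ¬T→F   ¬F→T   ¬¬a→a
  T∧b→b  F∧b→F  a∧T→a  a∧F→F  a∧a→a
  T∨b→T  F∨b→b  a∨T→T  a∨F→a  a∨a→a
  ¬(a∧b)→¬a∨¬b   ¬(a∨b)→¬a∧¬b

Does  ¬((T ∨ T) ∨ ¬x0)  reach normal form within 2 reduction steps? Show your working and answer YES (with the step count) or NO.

  start: ¬((T ∨ T) ∨ ¬x0)
  →1  ¬(T ∨ T) ∧ ¬¬x0
  →2  (¬T ∧ ¬T) ∧ ¬¬x0

Answer: NO — after 2 steps the term is (¬T ∧ ¬T) ∧ ¬¬x0, not yet normal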